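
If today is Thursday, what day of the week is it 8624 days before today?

Thursday

8624 mod 7 = 0 (since 1232·7 = 8624).
Thursday − 0 days → Thursday.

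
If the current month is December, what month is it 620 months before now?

Dividing 620 by 12 gives quotient 51 and remainder 8.
December − 8 months → April.

April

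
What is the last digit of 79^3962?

1

Powers of 9 mod 10 repeat with period 2: 9, 1.
3962 leaves remainder 0 on division by 2, so 79^3962 ends in 1.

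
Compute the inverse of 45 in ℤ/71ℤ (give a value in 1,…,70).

30

71 = 1·45 + 26
45 = 1·26 + 19
26 = 1·19 + 7
19 = 2·7 + 5
7 = 1·5 + 2
5 = 2·2 + 1
2 = 2·1 + 0
Back-substituting gives 45·30 ≡ 1 (mod 71).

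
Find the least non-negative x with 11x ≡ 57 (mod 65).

17

The inverse of 11 mod 65 is 6 (since 11·6 = 66 ≡ 1).
So x ≡ 6·57 = 342 ≡ 17 (mod 65).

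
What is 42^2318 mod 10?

4

Last digits of 2^n: 2, 4, 8, 6 (period 4).
2318 mod 4 = 2, so the last digit matches 2^2 = 4.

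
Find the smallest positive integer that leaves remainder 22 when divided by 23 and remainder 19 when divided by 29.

Since 29·4 ≡ 1 (mod 23), take x = 19 + 29·((22−19)·4 mod 23) = 19 + 29·12 = 367.
Check: 367 mod 23 = 22, 367 mod 29 = 19.

367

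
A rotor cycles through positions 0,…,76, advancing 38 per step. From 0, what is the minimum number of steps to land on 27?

23

38⁻¹ ≡ 75 (mod 77) because 38·75 = 2850 = 37·77 + 1.
Multiplying both sides by 75: x ≡ 75·27 = 2025 ≡ 23 (mod 77).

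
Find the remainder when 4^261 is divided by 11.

Square-and-reduce mod 11: 4^1≡4, 4^2≡5, 4^4≡3, 4^8≡9, 4^16≡4, 4^32≡5, 4^64≡3, 4^128≡9, 4^256≡4.
261 = 1 + 4 + 256, so 4^261 ≡ 4·3·4 ≡ 4 (mod 11).

4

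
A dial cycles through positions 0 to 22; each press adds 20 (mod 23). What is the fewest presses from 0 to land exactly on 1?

15

20·15 = 300 = 13·23 + 1, so 20⁻¹ ≡ 15 (mod 23).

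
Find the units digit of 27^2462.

Powers of 7 mod 10 repeat with period 4: 7, 9, 3, 1.
2462 leaves remainder 2 on division by 4, so 27^2462 ends in 9.

9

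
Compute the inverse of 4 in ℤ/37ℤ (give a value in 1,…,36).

37 = 9·4 + 1
4 = 4·1 + 0
Back-substituting gives 4·28 ≡ 1 (mod 37).

28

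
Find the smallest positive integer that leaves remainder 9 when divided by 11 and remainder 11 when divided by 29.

185

Since 29·8 ≡ 1 (mod 11), take x = 11 + 29·((9−11)·8 mod 11) = 11 + 29·6 = 185.
Check: 185 mod 11 = 9, 185 mod 29 = 11.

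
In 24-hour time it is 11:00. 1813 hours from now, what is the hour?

1813 = 75·24 + 13, so 1813 mod 24 = 13.
(11 + 13) mod 24 = 0.

0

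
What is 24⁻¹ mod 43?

9

24·9 = 216 = 5·43 + 1, so 24⁻¹ ≡ 9 (mod 43).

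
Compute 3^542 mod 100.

Successive squares of 3 mod 100: 3^1≡3, 3^2≡9, 3^4≡81, 3^8≡61, 3^16≡21, 3^32≡41, 3^64≡81, 3^128≡61, 3^256≡21, 3^512≡41.
Since 542 = 2 + 4 + 8 + 16 + 512 in binary, 3^542 ≡ 9·81·61·21·41 ≡ 9 (mod 100).

9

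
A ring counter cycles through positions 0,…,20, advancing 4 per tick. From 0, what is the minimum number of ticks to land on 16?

4

4⁻¹ ≡ 16 (mod 21) because 4·16 = 64 = 3·21 + 1.
So x ≡ 16·16 = 256 ≡ 4 (mod 21).
Check: 4·4 = 16 = 0·21 + 16.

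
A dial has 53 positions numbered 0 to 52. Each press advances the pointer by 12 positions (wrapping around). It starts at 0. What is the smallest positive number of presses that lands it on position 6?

The inverse of 12 mod 53 is 31 (since 12·31 = 372 ≡ 1).
Multiplying both sides by 31: x ≡ 31·6 = 186 ≡ 27 (mod 53).
Check: 12·27 = 324 = 6·53 + 6.

27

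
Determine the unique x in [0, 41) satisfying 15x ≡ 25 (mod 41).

The inverse of 15 mod 41 is 11 (since 15·11 = 165 ≡ 1).
Multiplying both sides by 11: x ≡ 11·25 = 275 ≡ 29 (mod 41).
Check: 15·29 = 435 = 10·41 + 25.

29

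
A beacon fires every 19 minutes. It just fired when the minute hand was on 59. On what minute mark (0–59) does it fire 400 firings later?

400·19 = 7600.
7600 mod 60 = 40 (since 126·60 = 7560).
(59 + 40) mod 60 = 39.

39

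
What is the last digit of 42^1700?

6

Powers of 2 mod 10 repeat with period 4: 2, 4, 8, 6.
1700 mod 4 = 0, so the last digit matches 2^4 = 6.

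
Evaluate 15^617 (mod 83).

24

Square-and-reduce mod 83: 15^1≡15, 15^2≡59, 15^4≡78, 15^8≡25, 15^16≡44, 15^32≡27, 15^64≡65, 15^128≡75, 15^256≡64, 15^512≡29.
Since 617 = 1 + 8 + 32 + 64 + 512 in binary, 15^617 ≡ 15·25·27·65·29 ≡ 24 (mod 83).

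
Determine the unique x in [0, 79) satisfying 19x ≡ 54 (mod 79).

7

The inverse of 19 mod 79 is 25 (since 19·25 = 475 ≡ 1).
So x ≡ 25·54 = 1350 ≡ 7 (mod 79).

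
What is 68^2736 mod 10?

The units digit of 68^n cycles with period 4: 8, 4, 2, 6, …
2736 mod 4 = 0, so the last digit matches 8^4 = 6.

6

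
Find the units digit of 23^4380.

The units digit of 23^n cycles with period 4: 3, 9, 7, 1, …
4380 leaves remainder 0 on division by 4, so 23^4380 ends in 1.

1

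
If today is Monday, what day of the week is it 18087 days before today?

Tuesday

18087 = 2583·7 + 6, so 18087 mod 7 = 6.
Monday − 6 days → Tuesday.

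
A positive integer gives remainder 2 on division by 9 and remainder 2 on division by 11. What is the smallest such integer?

2

x ≡ 2 (mod 9) gives x ∈ {2}.
The first of these with x mod 11 = 2 is 2.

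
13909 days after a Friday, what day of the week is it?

Friday

13909 mod 7 = 0 (since 1987·7 = 13909).
Friday + 0 days → Friday.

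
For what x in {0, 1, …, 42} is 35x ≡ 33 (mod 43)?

12

The inverse of 35 mod 43 is 16 (since 35·16 = 560 ≡ 1).
So x ≡ 16·33 = 528 ≡ 12 (mod 43).
Check: 35·12 = 420 = 9·43 + 33.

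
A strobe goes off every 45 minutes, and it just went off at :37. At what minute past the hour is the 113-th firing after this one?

22

113·45 = 5085.
5085 − 84·60 = 45, so 5085 ≡ 45 (mod 60).
(37 + 45) mod 60 = 22.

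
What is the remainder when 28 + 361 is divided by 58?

41

361 − 6·58 = 13, so 361 ≡ 13 (mod 58).
(28 + 13) mod 58 = 41.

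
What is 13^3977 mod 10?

3

Powers of 3 mod 10 repeat with period 4: 3, 9, 7, 1.
3977 mod 4 = 1, so the last digit matches 3^1 = 3.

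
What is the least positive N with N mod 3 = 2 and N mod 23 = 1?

x ≡ 2 (mod 3) gives x ∈ {2, 5, 8, 11, 14, 17, 20, 23, …}.
The first of these with x mod 23 = 1 is 47.

47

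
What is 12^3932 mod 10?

6

Last digits of 2^n: 2, 4, 8, 6 (period 4).
3932 leaves remainder 0 on division by 4, so 12^3932 ends in 6.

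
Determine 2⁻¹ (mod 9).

5

9 = 4·2 + 1
2 = 2·1 + 0
Back-substituting gives 2·5 ≡ 1 (mod 9).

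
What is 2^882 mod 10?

Last digits of 2^n: 2, 4, 8, 6 (period 4).
882 mod 4 = 2, so the last digit matches 2^2 = 4.

4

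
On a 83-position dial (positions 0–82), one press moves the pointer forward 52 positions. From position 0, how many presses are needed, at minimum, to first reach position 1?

83 = 1·52 + 31
52 = 1·31 + 21
31 = 1·21 + 10
21 = 2·10 + 1
10 = 10·1 + 0
Back-substituting gives 52·8 ≡ 1 (mod 83).

8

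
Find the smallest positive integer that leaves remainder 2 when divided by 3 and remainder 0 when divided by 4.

x ≡ 2 (mod 3) gives x ∈ {2, 5, 8}.
The first of these with x mod 4 = 0 is 8.

8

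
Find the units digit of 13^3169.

The units digit of 13^n cycles with period 4: 3, 9, 7, 1, …
3169 mod 4 = 1, so the last digit matches 3^1 = 3.

3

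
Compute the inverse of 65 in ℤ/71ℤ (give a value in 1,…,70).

71 = 1·65 + 6
65 = 10·6 + 5
6 = 1·5 + 1
5 = 5·1 + 0
Back-substituting gives 65·59 ≡ 1 (mod 71).

59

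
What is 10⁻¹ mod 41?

37

10·37 = 370 = 9·41 + 1, so 10⁻¹ ≡ 37 (mod 41).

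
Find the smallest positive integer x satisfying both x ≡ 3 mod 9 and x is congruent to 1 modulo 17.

Since 17·8 ≡ 1 (mod 9), take x = 1 + 17·((3−1)·8 mod 9) = 1 + 17·7 = 120.
Check: 120 mod 9 = 3, 120 mod 17 = 1.

120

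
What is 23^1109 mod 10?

3

The units digit of 23^n cycles with period 4: 3, 9, 7, 1, …
1109 leaves remainder 1 on division by 4, so 23^1109 ends in 3.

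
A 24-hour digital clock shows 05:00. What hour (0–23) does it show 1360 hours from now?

21

1360 = 56·24 + 16, so 1360 mod 24 = 16.
(5 + 16) mod 24 = 21.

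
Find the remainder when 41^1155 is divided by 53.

Square-and-reduce mod 53: 41^1≡41, 41^2≡38, 41^4≡13, 41^8≡10, 41^16≡47, 41^32≡36, 41^64≡24, 41^128≡46, 41^256≡49, 41^512≡16, 41^1024≡44.
1155 = 1 + 2 + 128 + 1024, so 41^1155 ≡ 41·38·46·44 ≡ 51 (mod 53).

51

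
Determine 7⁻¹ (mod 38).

7·11 = 77 = 2·38 + 1, so 7⁻¹ ≡ 11 (mod 38).

11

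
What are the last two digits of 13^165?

Successive squares of 13 mod 100: 13^1≡13, 13^2≡69, 13^4≡61, 13^8≡21, 13^16≡41, 13^32≡81, 13^64≡61, 13^128≡21.
165 = 1 + 4 + 32 + 128, so 13^165 ≡ 13·61·81·21 ≡ 93 (mod 100).

93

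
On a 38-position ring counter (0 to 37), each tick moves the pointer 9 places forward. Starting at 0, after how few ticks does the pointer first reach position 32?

The inverse of 9 mod 38 is 17 (since 9·17 = 153 ≡ 1).
So x ≡ 17·32 = 544 ≡ 12 (mod 38).
Check: 9·12 = 108 = 2·38 + 32.

12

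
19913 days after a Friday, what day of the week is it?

19913 − 2844·7 = 5, so 19913 ≡ 5 (mod 7).
Friday + 5 days → Wednesday.

Wednesday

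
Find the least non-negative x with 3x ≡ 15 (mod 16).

3⁻¹ ≡ 11 (mod 16) because 3·11 = 33 = 2·16 + 1.
So x ≡ 11·15 = 165 ≡ 5 (mod 16).

5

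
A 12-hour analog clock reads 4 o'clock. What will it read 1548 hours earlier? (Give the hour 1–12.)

4

Dividing 1548 by 12 gives quotient 129 and remainder 0.
4 − 0 → 4 on a 12-hour dial.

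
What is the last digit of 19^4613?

The units digit of 19^n cycles with period 2: 9, 1, …
4613 leaves remainder 1 on division by 2, so 19^4613 ends in 9.

9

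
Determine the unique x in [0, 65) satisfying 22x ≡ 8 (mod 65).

22⁻¹ ≡ 3 (mod 65) because 22·3 = 66 = 1·65 + 1.
Multiplying both sides by 3: x ≡ 3·8 = 24 ≡ 24 (mod 65).

24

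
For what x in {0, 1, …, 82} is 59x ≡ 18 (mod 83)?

59⁻¹ ≡ 38 (mod 83) because 59·38 = 2242 = 27·83 + 1.
Multiplying both sides by 38: x ≡ 38·18 = 684 ≡ 20 (mod 83).
Check: 59·20 = 1180 = 14·83 + 18.

20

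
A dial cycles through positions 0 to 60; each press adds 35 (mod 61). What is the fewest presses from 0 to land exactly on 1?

7

61 = 1·35 + 26
35 = 1·26 + 9
26 = 2·9 + 8
9 = 1·8 + 1
8 = 8·1 + 0
Back-substituting gives 35·7 ≡ 1 (mod 61).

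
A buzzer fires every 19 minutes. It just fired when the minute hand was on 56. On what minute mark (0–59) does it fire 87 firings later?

87·19 = 1653.
1653 = 27·60 + 33, so 1653 mod 60 = 33.
(56 + 33) mod 60 = 29.

29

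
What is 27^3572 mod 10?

1

The units digit of 27^n cycles with period 4: 7, 9, 3, 1, …
3572 mod 4 = 0, so the last digit matches 7^4 = 1.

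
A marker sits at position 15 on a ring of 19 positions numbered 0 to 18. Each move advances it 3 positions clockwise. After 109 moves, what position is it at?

0

109·3 = 327.
327 − 17·19 = 4, so 327 ≡ 4 (mod 19).
(15 + 4) mod 19 = 0.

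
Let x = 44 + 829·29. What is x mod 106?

829·29 = 24041.
24041 − 226·106 = 85, so 24041 ≡ 85 (mod 106).
(44 + 85) mod 106 = 23.

23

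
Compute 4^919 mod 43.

16

Square-and-reduce mod 43: 4^1≡4, 4^2≡16, 4^4≡41, 4^8≡4, 4^16≡16, 4^32≡41, 4^64≡4, 4^128≡16, 4^256≡41, 4^512≡4.
919 = 1 + 2 + 4 + 16 + 128 + 256 + 512, so 4^919 ≡ 4·16·41·16·16·41·4 ≡ 16 (mod 43).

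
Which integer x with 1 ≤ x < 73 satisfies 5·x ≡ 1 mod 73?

44

5·44 = 220 = 3·73 + 1, so 5⁻¹ ≡ 44 (mod 73).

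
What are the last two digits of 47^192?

Successive squares of 47 mod 100: 47^1≡47, 47^2≡9, 47^4≡81, 47^8≡61, 47^16≡21, 47^32≡41, 47^64≡81, 47^128≡61.
192 = 64 + 128, so 47^192 ≡ 81·61 ≡ 41 (mod 100).

41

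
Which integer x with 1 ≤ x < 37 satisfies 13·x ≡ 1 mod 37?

20

13·20 = 260 = 7·37 + 1, so 13⁻¹ ≡ 20 (mod 37).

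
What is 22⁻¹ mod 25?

22·8 = 176 = 7·25 + 1, so 22⁻¹ ≡ 8 (mod 25).

8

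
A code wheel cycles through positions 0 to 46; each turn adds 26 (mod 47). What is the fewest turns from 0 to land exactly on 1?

38

47 = 1·26 + 21
26 = 1·21 + 5
21 = 4·5 + 1
5 = 5·1 + 0
Back-substituting gives 26·38 ≡ 1 (mod 47).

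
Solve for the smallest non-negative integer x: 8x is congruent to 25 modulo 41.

39

The inverse of 8 mod 41 is 36 (since 8·36 = 288 ≡ 1).
So x ≡ 36·25 = 900 ≡ 39 (mod 41).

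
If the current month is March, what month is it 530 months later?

May

530 − 44·12 = 2, so 530 ≡ 2 (mod 12).
March + 2 months → May.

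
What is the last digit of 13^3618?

9

Powers of 3 mod 10 repeat with period 4: 3, 9, 7, 1.
3618 mod 4 = 2, so the last digit matches 3^2 = 9.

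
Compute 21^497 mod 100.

Successive squares of 21 mod 100: 21^1≡21, 21^2≡41, 21^4≡81, 21^8≡61, 21^16≡21, 21^32≡41, 21^64≡81, 21^128≡61, 21^256≡21.
Since 497 = 1 + 16 + 32 + 64 + 128 + 256 in binary, 21^497 ≡ 21·21·41·81·61·21 ≡ 41 (mod 100).

41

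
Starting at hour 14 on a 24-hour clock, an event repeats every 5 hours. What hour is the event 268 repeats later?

10

268·5 = 1340.
Dividing 1340 by 24 gives quotient 55 and remainder 20.
(14 + 20) mod 24 = 10.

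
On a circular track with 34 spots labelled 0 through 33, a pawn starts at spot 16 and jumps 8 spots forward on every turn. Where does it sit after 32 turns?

0

32·8 = 256.
256 = 7·34 + 18, so 256 mod 34 = 18.
(16 + 18) mod 34 = 0.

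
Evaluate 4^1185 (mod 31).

1

Square-and-reduce mod 31: 4^1≡4, 4^2≡16, 4^4≡8, 4^8≡2, 4^16≡4, 4^32≡16, 4^64≡8, 4^128≡2, 4^256≡4, 4^512≡16, 4^1024≡8.
Since 1185 = 1 + 32 + 128 + 1024 in binary, 4^1185 ≡ 4·16·2·8 ≡ 1 (mod 31).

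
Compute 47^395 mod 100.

By repeated squaring mod 100: 47^1≡47, 47^2≡9, 47^4≡81, 47^8≡61, 47^16≡21, 47^32≡41, 47^64≡81, 47^128≡61, 47^256≡21.
Since 395 = 1 + 2 + 8 + 128 + 256 in binary, 47^395 ≡ 47·9·61·61·21 ≡ 43 (mod 100).

43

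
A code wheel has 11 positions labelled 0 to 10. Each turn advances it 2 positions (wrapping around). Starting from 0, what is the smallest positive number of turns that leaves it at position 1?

2·6 = 12 = 1·11 + 1, so 2⁻¹ ≡ 6 (mod 11).

6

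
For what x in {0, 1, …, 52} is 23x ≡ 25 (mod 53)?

8

The inverse of 23 mod 53 is 30 (since 23·30 = 690 ≡ 1).
Multiplying both sides by 30: x ≡ 30·25 = 750 ≡ 8 (mod 53).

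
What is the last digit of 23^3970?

9

The units digit of 23^n cycles with period 4: 3, 9, 7, 1, …
3970 mod 4 = 2, so the last digit matches 3^2 = 9.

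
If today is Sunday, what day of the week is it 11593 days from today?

11593 − 1656·7 = 1, so 11593 ≡ 1 (mod 7).
Sunday + 1 day → Monday.

Monday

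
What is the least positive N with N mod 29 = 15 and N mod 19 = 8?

160

x ≡ 8 (mod 19) gives x ∈ {8, 27, 46, 65, 84, 103, 122, 141, …}.
The first of these with x mod 29 = 15 is 160.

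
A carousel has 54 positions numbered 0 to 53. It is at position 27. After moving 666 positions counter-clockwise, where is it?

666 − 12·54 = 18, so 666 ≡ 18 (mod 54).
(27 − 18) mod 54 = 9.

9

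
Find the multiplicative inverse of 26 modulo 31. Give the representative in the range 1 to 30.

6

31 = 1·26 + 5
26 = 5·5 + 1
5 = 5·1 + 0
Back-substituting gives 26·6 ≡ 1 (mod 31).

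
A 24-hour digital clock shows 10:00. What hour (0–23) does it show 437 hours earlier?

5

437 = 18·24 + 5, so 437 mod 24 = 5.
(10 − 5) mod 24 = 5.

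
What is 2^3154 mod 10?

4

Powers of 2 mod 10 repeat with period 4: 2, 4, 8, 6.
3154 mod 4 = 2, so the last digit matches 2^2 = 4.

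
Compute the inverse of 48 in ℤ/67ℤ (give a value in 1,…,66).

67 = 1·48 + 19
48 = 2·19 + 10
19 = 1·10 + 9
10 = 1·9 + 1
9 = 9·1 + 0
Back-substituting gives 48·7 ≡ 1 (mod 67).

7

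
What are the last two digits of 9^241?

By repeated squaring mod 100: 9^1≡9, 9^2≡81, 9^4≡61, 9^8≡21, 9^16≡41, 9^32≡81, 9^64≡61, 9^128≡21.
241 = 1 + 16 + 32 + 64 + 128, so 9^241 ≡ 9·41·81·61·21 ≡ 9 (mod 100).

09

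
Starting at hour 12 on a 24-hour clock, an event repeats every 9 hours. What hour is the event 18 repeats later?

6

18·9 = 162.
Dividing 162 by 24 gives quotient 6 and remainder 18.
(12 + 18) mod 24 = 6.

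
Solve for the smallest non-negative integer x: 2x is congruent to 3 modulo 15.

2⁻¹ ≡ 8 (mod 15) because 2·8 = 16 = 1·15 + 1.
Multiplying both sides by 8: x ≡ 8·3 = 24 ≡ 9 (mod 15).

9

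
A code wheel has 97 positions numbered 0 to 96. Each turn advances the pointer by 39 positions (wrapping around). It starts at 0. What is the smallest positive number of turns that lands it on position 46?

36

39⁻¹ ≡ 5 (mod 97) because 39·5 = 195 = 2·97 + 1.
So x ≡ 5·46 = 230 ≡ 36 (mod 97).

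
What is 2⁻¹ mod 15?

2·8 = 16 = 1·15 + 1, so 2⁻¹ ≡ 8 (mod 15).

8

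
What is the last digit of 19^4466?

The units digit of 19^n cycles with period 2: 9, 1, …
4466 leaves remainder 0 on division by 2, so 19^4466 ends in 1.

1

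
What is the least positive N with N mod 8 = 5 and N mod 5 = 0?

x ≡ 0 (mod 5) gives x ∈ {0, 5}.
The first of these with x mod 8 = 5 is 5.

5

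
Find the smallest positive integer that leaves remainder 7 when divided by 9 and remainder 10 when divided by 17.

x ≡ 7 (mod 9) gives x ∈ {7, 16, 25, 34, 43, 52, 61}.
The first of these with x mod 17 = 10 is 61.

61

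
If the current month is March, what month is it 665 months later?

665 = 55·12 + 5, so 665 mod 12 = 5.
March + 5 months → August.

August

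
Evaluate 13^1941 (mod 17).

Square-and-reduce mod 17: 13^1≡13, 13^2≡16, 13^4≡1, 13^8≡1, 13^16≡1, 13^32≡1, 13^64≡1, 13^128≡1, 13^256≡1, 13^512≡1, 13^1024≡1.
1941 = 1 + 4 + 16 + 128 + 256 + 512 + 1024, so 13^1941 ≡ 13·1·1·1·1·1·1 ≡ 13 (mod 17).

13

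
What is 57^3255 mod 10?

Powers of 7 mod 10 repeat with period 4: 7, 9, 3, 1.
3255 mod 4 = 3, so the last digit matches 7^3 = 3.

3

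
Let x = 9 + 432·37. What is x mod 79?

35

432·37 = 15984.
Dividing 15984 by 79 gives quotient 202 and remainder 26.
(9 + 26) mod 79 = 35.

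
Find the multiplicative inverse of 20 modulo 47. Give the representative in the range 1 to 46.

20·40 = 800 = 17·47 + 1, so 20⁻¹ ≡ 40 (mod 47).

40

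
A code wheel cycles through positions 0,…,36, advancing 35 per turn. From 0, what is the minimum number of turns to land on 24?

The inverse of 35 mod 37 is 18 (since 35·18 = 630 ≡ 1).
So x ≡ 18·24 = 432 ≡ 25 (mod 37).

25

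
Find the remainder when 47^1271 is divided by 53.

Successive squares of 47 mod 53: 47^1≡47, 47^2≡36, 47^4≡24, 47^8≡46, 47^16≡49, 47^32≡16, 47^64≡44, 47^128≡28, 47^256≡42, 47^512≡15, 47^1024≡13.
Since 1271 = 1 + 2 + 4 + 16 + 32 + 64 + 128 + 1024 in binary, 47^1271 ≡ 47·36·24·49·16·44·28·13 ≡ 13 (mod 53).

13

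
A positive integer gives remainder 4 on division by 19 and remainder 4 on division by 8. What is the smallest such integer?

4

x ≡ 4 (mod 8) gives x ∈ {4}.
The first of these with x mod 19 = 4 is 4.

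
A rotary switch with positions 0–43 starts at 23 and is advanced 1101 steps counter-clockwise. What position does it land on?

Dividing 1101 by 44 gives quotient 25 and remainder 1.
(23 − 1) mod 44 = 22.

22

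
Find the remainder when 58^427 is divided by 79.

By repeated squaring mod 79: 58^1≡58, 58^2≡46, 58^4≡62, 58^8≡52, 58^16≡18, 58^32≡8, 58^64≡64, 58^128≡67, 58^256≡65.
Since 427 = 1 + 2 + 8 + 32 + 128 + 256 in binary, 58^427 ≡ 58·46·52·8·67·65 ≡ 12 (mod 79).

12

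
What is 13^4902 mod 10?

9

The units digit of 13^n cycles with period 4: 3, 9, 7, 1, …
4902 mod 4 = 2, so the last digit matches 3^2 = 9.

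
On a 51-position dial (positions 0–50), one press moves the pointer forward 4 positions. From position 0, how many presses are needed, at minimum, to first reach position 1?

4·13 = 52 = 1·51 + 1, so 4⁻¹ ≡ 13 (mod 51).

13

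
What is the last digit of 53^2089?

3

The units digit of 53^n cycles with period 4: 3, 9, 7, 1, …
2089 mod 4 = 1, so the last digit matches 3^1 = 3.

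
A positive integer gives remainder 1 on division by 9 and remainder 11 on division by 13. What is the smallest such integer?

x ≡ 1 (mod 9) gives x ∈ {1, 10, 19, 28, 37}.
The first of these with x mod 13 = 11 is 37.

37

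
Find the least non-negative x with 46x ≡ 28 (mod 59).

The inverse of 46 mod 59 is 9 (since 46·9 = 414 ≡ 1).
So x ≡ 9·28 = 252 ≡ 16 (mod 59).
Check: 46·16 = 736 = 12·59 + 28.

16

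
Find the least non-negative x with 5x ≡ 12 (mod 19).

The inverse of 5 mod 19 is 4 (since 5·4 = 20 ≡ 1).
Multiplying both sides by 4: x ≡ 4·12 = 48 ≡ 10 (mod 19).

10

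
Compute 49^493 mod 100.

By repeated squaring mod 100: 49^1≡49, 49^2≡1, 49^4≡1, 49^8≡1, 49^16≡1, 49^32≡1, 49^64≡1, 49^128≡1, 49^256≡1.
493 = 1 + 4 + 8 + 32 + 64 + 128 + 256, so 49^493 ≡ 49·1·1·1·1·1·1 ≡ 49 (mod 100).

49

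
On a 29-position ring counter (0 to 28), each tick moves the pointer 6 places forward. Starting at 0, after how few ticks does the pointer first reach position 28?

6⁻¹ ≡ 5 (mod 29) because 6·5 = 30 = 1·29 + 1.
So x ≡ 5·28 = 140 ≡ 24 (mod 29).

24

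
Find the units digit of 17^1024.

1

Last digits of 7^n: 7, 9, 3, 1 (period 4).
1024 mod 4 = 0, so the last digit matches 7^4 = 1.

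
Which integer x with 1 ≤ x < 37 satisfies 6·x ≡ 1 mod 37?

31

37 = 6·6 + 1
6 = 6·1 + 0
Back-substituting gives 6·31 ≡ 1 (mod 37).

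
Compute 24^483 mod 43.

Square-and-reduce mod 43: 24^1≡24, 24^2≡17, 24^4≡31, 24^8≡15, 24^16≡10, 24^32≡14, 24^64≡24, 24^128≡17, 24^256≡31.
Since 483 = 1 + 2 + 32 + 64 + 128 + 256 in binary, 24^483 ≡ 24·17·14·24·17·31 ≡ 1 (mod 43).

1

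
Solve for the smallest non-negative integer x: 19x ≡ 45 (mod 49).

23

19⁻¹ ≡ 31 (mod 49) because 19·31 = 589 = 12·49 + 1.
Multiplying both sides by 31: x ≡ 31·45 = 1395 ≡ 23 (mod 49).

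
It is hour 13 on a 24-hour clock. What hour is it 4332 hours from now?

1

4332 − 180·24 = 12, so 4332 ≡ 12 (mod 24).
(13 + 12) mod 24 = 1.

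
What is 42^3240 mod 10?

Last digits of 2^n: 2, 4, 8, 6 (period 4).
3240 leaves remainder 0 on division by 4, so 42^3240 ends in 6.

6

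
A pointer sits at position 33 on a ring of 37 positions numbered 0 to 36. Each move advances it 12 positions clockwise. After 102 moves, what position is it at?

36

102·12 = 1224.
1224 mod 37 = 3 (since 33·37 = 1221).
(33 + 3) mod 37 = 36.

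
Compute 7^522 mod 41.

8

Successive squares of 7 mod 41: 7^1≡7, 7^2≡8, 7^4≡23, 7^8≡37, 7^16≡16, 7^32≡10, 7^64≡18, 7^128≡37, 7^256≡16, 7^512≡10.
Since 522 = 2 + 8 + 512 in binary, 7^522 ≡ 8·37·10 ≡ 8 (mod 41).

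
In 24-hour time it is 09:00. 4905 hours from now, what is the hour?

4905 mod 24 = 9 (since 204·24 = 4896).
(9 + 9) mod 24 = 18.

18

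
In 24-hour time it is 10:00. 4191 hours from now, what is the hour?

1

4191 − 174·24 = 15, so 4191 ≡ 15 (mod 24).
(10 + 15) mod 24 = 1.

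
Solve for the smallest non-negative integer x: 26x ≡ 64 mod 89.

The inverse of 26 mod 89 is 24 (since 26·24 = 624 ≡ 1).
So x ≡ 24·64 = 1536 ≡ 23 (mod 89).
Check: 26·23 = 598 = 6·89 + 64.

23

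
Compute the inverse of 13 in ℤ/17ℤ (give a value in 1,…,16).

13·4 = 52 = 3·17 + 1, so 13⁻¹ ≡ 4 (mod 17).

4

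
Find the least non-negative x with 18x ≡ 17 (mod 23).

18⁻¹ ≡ 9 (mod 23) because 18·9 = 162 = 7·23 + 1.
So x ≡ 9·17 = 153 ≡ 15 (mod 23).
Check: 18·15 = 270 = 11·23 + 17.

15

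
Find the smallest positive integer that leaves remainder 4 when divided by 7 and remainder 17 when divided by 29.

46

x ≡ 4 (mod 7) gives x ∈ {4, 11, 18, 25, 32, 39, 46}.
The first of these with x mod 29 = 17 is 46.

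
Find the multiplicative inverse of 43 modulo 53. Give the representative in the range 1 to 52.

43·37 = 1591 = 30·53 + 1, so 43⁻¹ ≡ 37 (mod 53).

37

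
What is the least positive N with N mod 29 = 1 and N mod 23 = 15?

x ≡ 15 (mod 23) gives x ∈ {15, 38, 61, 84, 107, 130, 153, 176, …}.
The first of these with x mod 29 = 1 is 291.

291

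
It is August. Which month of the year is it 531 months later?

November

531 mod 12 = 3 (since 44·12 = 528).
August + 3 months → November.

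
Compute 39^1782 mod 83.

4

Successive squares of 39 mod 83: 39^1≡39, 39^2≡27, 39^4≡65, 39^8≡75, 39^16≡64, 39^32≡29, 39^64≡11, 39^128≡38, 39^256≡33, 39^512≡10, 39^1024≡17.
Since 1782 = 2 + 4 + 16 + 32 + 64 + 128 + 512 + 1024 in binary, 39^1782 ≡ 27·65·64·29·11·38·10·17 ≡ 4 (mod 83).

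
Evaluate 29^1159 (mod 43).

Successive squares of 29 mod 43: 29^1≡29, 29^2≡24, 29^4≡17, 29^8≡31, 29^16≡15, 29^32≡10, 29^64≡14, 29^128≡24, 29^256≡17, 29^512≡31, 29^1024≡15.
Since 1159 = 1 + 2 + 4 + 128 + 1024 in binary, 29^1159 ≡ 29·24·17·24·15 ≡ 26 (mod 43).

26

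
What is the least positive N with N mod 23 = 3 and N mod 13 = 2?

x ≡ 2 (mod 13) gives x ∈ {2, 15, 28, 41, 54, 67, 80, 93, …}.
The first of these with x mod 23 = 3 is 210.

210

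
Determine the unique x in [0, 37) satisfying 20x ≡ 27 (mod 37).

The inverse of 20 mod 37 is 13 (since 20·13 = 260 ≡ 1).
Multiplying both sides by 13: x ≡ 13·27 = 351 ≡ 18 (mod 37).

18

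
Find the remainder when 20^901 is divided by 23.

Successive squares of 20 mod 23: 20^1≡20, 20^2≡9, 20^4≡12, 20^8≡6, 20^16≡13, 20^32≡8, 20^64≡18, 20^128≡2, 20^256≡4, 20^512≡16.
901 = 1 + 4 + 128 + 256 + 512, so 20^901 ≡ 20·12·2·4·16 ≡ 15 (mod 23).

15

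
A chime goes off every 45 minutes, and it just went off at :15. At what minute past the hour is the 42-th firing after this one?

42·45 = 1890.
Dividing 1890 by 60 gives quotient 31 and remainder 30.
(15 + 30) mod 60 = 45.

45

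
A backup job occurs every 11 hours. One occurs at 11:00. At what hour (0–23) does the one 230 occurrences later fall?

21

230·11 = 2530.
Dividing 2530 by 24 gives quotient 105 and remainder 10.
(11 + 10) mod 24 = 21.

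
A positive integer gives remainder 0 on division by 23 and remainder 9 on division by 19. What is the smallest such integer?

Since 19·17 ≡ 1 (mod 23), take x = 9 + 19·((0−9)·17 mod 23) = 9 + 19·8 = 161.
Check: 161 mod 23 = 0, 161 mod 19 = 9.

161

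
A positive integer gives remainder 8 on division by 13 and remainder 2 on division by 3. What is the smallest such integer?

8

x ≡ 2 (mod 3) gives x ∈ {2, 5, 8}.
The first of these with x mod 13 = 8 is 8.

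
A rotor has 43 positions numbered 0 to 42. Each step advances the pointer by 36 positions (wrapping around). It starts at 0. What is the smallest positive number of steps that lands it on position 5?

36⁻¹ ≡ 6 (mod 43) because 36·6 = 216 = 5·43 + 1.
Multiplying both sides by 6: x ≡ 6·5 = 30 ≡ 30 (mod 43).

30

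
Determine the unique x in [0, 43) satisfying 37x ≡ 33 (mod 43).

16

37⁻¹ ≡ 7 (mod 43) because 37·7 = 259 = 6·43 + 1.
Multiplying both sides by 7: x ≡ 7·33 = 231 ≡ 16 (mod 43).
Check: 37·16 = 592 = 13·43 + 33.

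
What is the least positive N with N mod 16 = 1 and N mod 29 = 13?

Since 29·5 ≡ 1 (mod 16), take x = 13 + 29·((1−13)·5 mod 16) = 13 + 29·4 = 129.
Check: 129 mod 16 = 1, 129 mod 29 = 13.

129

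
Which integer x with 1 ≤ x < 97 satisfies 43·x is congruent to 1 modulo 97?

88

97 = 2·43 + 11
43 = 3·11 + 10
11 = 1·10 + 1
10 = 10·1 + 0
Back-substituting gives 43·88 ≡ 1 (mod 97).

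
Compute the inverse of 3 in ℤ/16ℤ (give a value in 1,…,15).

3·11 = 33 = 2·16 + 1, so 3⁻¹ ≡ 11 (mod 16).

11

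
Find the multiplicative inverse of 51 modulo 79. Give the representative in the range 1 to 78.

79 = 1·51 + 28
51 = 1·28 + 23
28 = 1·23 + 5
23 = 4·5 + 3
5 = 1·3 + 2
3 = 1·2 + 1
2 = 2·1 + 0
Back-substituting gives 51·31 ≡ 1 (mod 79).

31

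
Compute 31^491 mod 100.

Successive squares of 31 mod 100: 31^1≡31, 31^2≡61, 31^4≡21, 31^8≡41, 31^16≡81, 31^32≡61, 31^64≡21, 31^128≡41, 31^256≡81.
491 = 1 + 2 + 8 + 32 + 64 + 128 + 256, so 31^491 ≡ 31·61·41·61·21·41·81 ≡ 31 (mod 100).

31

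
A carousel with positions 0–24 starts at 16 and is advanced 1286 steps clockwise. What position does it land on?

2

1286 mod 25 = 11 (since 51·25 = 1275).
(16 + 11) mod 25 = 2.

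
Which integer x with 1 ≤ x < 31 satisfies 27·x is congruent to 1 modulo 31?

31 = 1·27 + 4
27 = 6·4 + 3
4 = 1·3 + 1
3 = 3·1 + 0
Back-substituting gives 27·23 ≡ 1 (mod 31).

23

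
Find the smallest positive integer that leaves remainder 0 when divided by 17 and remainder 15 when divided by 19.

34

x ≡ 0 (mod 17) gives x ∈ {0, 17, 34}.
The first of these with x mod 19 = 15 is 34.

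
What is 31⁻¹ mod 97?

31·72 = 2232 = 23·97 + 1, so 31⁻¹ ≡ 72 (mod 97).

72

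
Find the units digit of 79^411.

Powers of 9 mod 10 repeat with period 2: 9, 1.
411 mod 2 = 1, so the last digit matches 9^1 = 9.

9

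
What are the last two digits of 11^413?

By repeated squaring mod 100: 11^1≡11, 11^2≡21, 11^4≡41, 11^8≡81, 11^16≡61, 11^32≡21, 11^64≡41, 11^128≡81, 11^256≡61.
413 = 1 + 4 + 8 + 16 + 128 + 256, so 11^413 ≡ 11·41·81·61·81·61 ≡ 31 (mod 100).

31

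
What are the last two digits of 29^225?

By repeated squaring mod 100: 29^1≡29, 29^2≡41, 29^4≡81, 29^8≡61, 29^16≡21, 29^32≡41, 29^64≡81, 29^128≡61.
Since 225 = 1 + 32 + 64 + 128 in binary, 29^225 ≡ 29·41·81·61 ≡ 49 (mod 100).

49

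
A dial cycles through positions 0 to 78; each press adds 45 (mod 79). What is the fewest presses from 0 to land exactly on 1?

72

45·72 = 3240 = 41·79 + 1, so 45⁻¹ ≡ 72 (mod 79).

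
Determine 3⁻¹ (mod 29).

10

29 = 9·3 + 2
3 = 1·2 + 1
2 = 2·1 + 0
Back-substituting gives 3·10 ≡ 1 (mod 29).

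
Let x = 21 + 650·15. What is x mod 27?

650·15 = 9750.
Dividing 9750 by 27 gives quotient 361 and remainder 3.
(21 + 3) mod 27 = 24.

24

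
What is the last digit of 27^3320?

1

Last digits of 7^n: 7, 9, 3, 1 (period 4).
3320 leaves remainder 0 on division by 4, so 27^3320 ends in 1.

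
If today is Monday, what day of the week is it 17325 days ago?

Monday

Dividing 17325 by 7 gives quotient 2475 and remainder 0.
Monday − 0 days → Monday.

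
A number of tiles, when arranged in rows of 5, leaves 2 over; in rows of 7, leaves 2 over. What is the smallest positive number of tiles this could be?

Since 7·3 ≡ 1 (mod 5), take x = 2 + 7·((2−2)·3 mod 5) = 2 + 7·0 = 2.
Check: 2 mod 5 = 2, 2 mod 7 = 2.

2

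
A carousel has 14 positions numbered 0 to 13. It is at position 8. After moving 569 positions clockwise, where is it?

3

Dividing 569 by 14 gives quotient 40 and remainder 9.
(8 + 9) mod 14 = 3.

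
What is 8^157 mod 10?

Powers of 8 mod 10 repeat with period 4: 8, 4, 2, 6.
157 mod 4 = 1, so the last digit matches 8^1 = 8.

8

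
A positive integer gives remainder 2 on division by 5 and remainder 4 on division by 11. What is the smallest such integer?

Since 11·1 ≡ 1 (mod 5), take x = 4 + 11·((2−4)·1 mod 5) = 4 + 11·3 = 37.
Check: 37 mod 5 = 2, 37 mod 11 = 4.

37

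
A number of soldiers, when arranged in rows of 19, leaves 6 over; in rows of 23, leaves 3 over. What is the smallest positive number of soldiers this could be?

x ≡ 6 (mod 19) gives x ∈ {6, 25, 44, 63, 82, 101, 120, 139, …}.
The first of these with x mod 23 = 3 is 348.

348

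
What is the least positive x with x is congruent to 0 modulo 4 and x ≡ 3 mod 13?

16

x ≡ 0 (mod 4) gives x ∈ {0, 4, 8, 12, 16}.
The first of these with x mod 13 = 3 is 16.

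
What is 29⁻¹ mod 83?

29·63 = 1827 = 22·83 + 1, so 29⁻¹ ≡ 63 (mod 83).

63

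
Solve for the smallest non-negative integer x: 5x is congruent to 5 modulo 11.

The inverse of 5 mod 11 is 9 (since 5·9 = 45 ≡ 1).
Multiplying both sides by 9: x ≡ 9·5 = 45 ≡ 1 (mod 11).
Check: 5·1 = 5 = 0·11 + 5.

1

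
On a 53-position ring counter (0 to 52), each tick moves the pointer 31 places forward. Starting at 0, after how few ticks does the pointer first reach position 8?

43

The inverse of 31 mod 53 is 12 (since 31·12 = 372 ≡ 1).
Multiplying both sides by 12: x ≡ 12·8 = 96 ≡ 43 (mod 53).
Check: 31·43 = 1333 = 25·53 + 8.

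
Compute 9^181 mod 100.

Square-and-reduce mod 100: 9^1≡9, 9^2≡81, 9^4≡61, 9^8≡21, 9^16≡41, 9^32≡81, 9^64≡61, 9^128≡21.
181 = 1 + 4 + 16 + 32 + 128, so 9^181 ≡ 9·61·41·81·21 ≡ 9 (mod 100).

9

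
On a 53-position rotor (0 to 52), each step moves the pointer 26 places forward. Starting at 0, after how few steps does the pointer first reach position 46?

The inverse of 26 mod 53 is 51 (since 26·51 = 1326 ≡ 1).
Multiplying both sides by 51: x ≡ 51·46 = 2346 ≡ 14 (mod 53).
Check: 26·14 = 364 = 6·53 + 46.

14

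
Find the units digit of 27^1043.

Powers of 7 mod 10 repeat with period 4: 7, 9, 3, 1.
1043 leaves remainder 3 on division by 4, so 27^1043 ends in 3.

3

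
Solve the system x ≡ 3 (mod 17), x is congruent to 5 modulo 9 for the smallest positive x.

122

x ≡ 5 (mod 9) gives x ∈ {5, 14, 23, 32, 41, 50, 59, 68, …}.
The first of these with x mod 17 = 3 is 122.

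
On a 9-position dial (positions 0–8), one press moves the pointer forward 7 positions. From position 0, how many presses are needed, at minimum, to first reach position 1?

9 = 1·7 + 2
7 = 3·2 + 1
2 = 2·1 + 0
Back-substituting gives 7·4 ≡ 1 (mod 9).

4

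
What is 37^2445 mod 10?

7

Powers of 7 mod 10 repeat with period 4: 7, 9, 3, 1.
2445 leaves remainder 1 on division by 4, so 37^2445 ends in 7.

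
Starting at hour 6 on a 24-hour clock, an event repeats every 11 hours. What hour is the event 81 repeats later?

9

81·11 = 891.
891 = 37·24 + 3, so 891 mod 24 = 3.
(6 + 3) mod 24 = 9.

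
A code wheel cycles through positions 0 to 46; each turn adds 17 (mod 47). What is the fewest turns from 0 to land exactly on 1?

47 = 2·17 + 13
17 = 1·13 + 4
13 = 3·4 + 1
4 = 4·1 + 0
Back-substituting gives 17·36 ≡ 1 (mod 47).

36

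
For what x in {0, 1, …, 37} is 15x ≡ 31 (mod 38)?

15⁻¹ ≡ 33 (mod 38) because 15·33 = 495 = 13·38 + 1.
So x ≡ 33·31 = 1023 ≡ 35 (mod 38).
Check: 15·35 = 525 = 13·38 + 31.

35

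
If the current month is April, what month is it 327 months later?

Dividing 327 by 12 gives quotient 27 and remainder 3.
April + 3 months → July.

July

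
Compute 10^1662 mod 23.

13

Successive squares of 10 mod 23: 10^1≡10, 10^2≡8, 10^4≡18, 10^8≡2, 10^16≡4, 10^32≡16, 10^64≡3, 10^128≡9, 10^256≡12, 10^512≡6, 10^1024≡13.
Since 1662 = 2 + 4 + 8 + 16 + 32 + 64 + 512 + 1024 in binary, 10^1662 ≡ 8·18·2·4·16·3·6·13 ≡ 13 (mod 23).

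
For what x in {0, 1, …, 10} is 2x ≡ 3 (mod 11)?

7

2⁻¹ ≡ 6 (mod 11) because 2·6 = 12 = 1·11 + 1.
So x ≡ 6·3 = 18 ≡ 7 (mod 11).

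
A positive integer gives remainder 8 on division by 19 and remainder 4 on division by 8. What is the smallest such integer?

x ≡ 4 (mod 8) gives x ∈ {4, 12, 20, 28, 36, 44, 52, 60, …}.
The first of these with x mod 19 = 8 is 84.

84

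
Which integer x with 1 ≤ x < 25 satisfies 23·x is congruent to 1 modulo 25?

12

23·12 = 276 = 11·25 + 1, so 23⁻¹ ≡ 12 (mod 25).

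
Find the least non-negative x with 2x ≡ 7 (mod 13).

10

2⁻¹ ≡ 7 (mod 13) because 2·7 = 14 = 1·13 + 1.
Multiplying both sides by 7: x ≡ 7·7 = 49 ≡ 10 (mod 13).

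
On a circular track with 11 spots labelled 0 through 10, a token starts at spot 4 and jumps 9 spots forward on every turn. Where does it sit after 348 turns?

1

348·9 = 3132.
Dividing 3132 by 11 gives quotient 284 and remainder 8.
(4 + 8) mod 11 = 1.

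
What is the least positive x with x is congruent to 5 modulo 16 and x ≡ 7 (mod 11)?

Since 11·3 ≡ 1 (mod 16), take x = 7 + 11·((5−7)·3 mod 16) = 7 + 11·10 = 117.
Check: 117 mod 16 = 5, 117 mod 11 = 7.

117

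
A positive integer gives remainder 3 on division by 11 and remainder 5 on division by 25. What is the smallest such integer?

x ≡ 3 (mod 11) gives x ∈ {3, 14, 25, 36, 47, 58, 69, 80}.
The first of these with x mod 25 = 5 is 80.

80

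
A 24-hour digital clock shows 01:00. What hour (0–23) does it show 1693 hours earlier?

12

1693 mod 24 = 13 (since 70·24 = 1680).
(1 − 13) mod 24 = 12.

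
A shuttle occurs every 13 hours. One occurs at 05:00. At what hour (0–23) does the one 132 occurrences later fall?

17

132·13 = 1716.
Dividing 1716 by 24 gives quotient 71 and remainder 12.
(5 + 12) mod 24 = 17.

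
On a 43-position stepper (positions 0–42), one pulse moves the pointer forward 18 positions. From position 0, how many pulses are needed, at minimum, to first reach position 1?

12

18·12 = 216 = 5·43 + 1, so 18⁻¹ ≡ 12 (mod 43).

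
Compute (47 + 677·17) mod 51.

30

677·17 = 11509.
Dividing 11509 by 51 gives quotient 225 and remainder 34.
(47 + 34) mod 51 = 30.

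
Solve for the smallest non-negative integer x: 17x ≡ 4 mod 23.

The inverse of 17 mod 23 is 19 (since 17·19 = 323 ≡ 1).
Multiplying both sides by 19: x ≡ 19·4 = 76 ≡ 7 (mod 23).
Check: 17·7 = 119 = 5·23 + 4.

7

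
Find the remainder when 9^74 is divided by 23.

13

Successive squares of 9 mod 23: 9^1≡9, 9^2≡12, 9^4≡6, 9^8≡13, 9^16≡8, 9^32≡18, 9^64≡2.
74 = 2 + 8 + 64, so 9^74 ≡ 12·13·2 ≡ 13 (mod 23).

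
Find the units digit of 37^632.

1

The units digit of 37^n cycles with period 4: 7, 9, 3, 1, …
632 leaves remainder 0 on division by 4, so 37^632 ends in 1.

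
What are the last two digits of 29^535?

49

By repeated squaring mod 100: 29^1≡29, 29^2≡41, 29^4≡81, 29^8≡61, 29^16≡21, 29^32≡41, 29^64≡81, 29^128≡61, 29^256≡21, 29^512≡41.
Since 535 = 1 + 2 + 4 + 16 + 512 in binary, 29^535 ≡ 29·41·81·21·41 ≡ 49 (mod 100).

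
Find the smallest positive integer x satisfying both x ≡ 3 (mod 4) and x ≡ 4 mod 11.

Since 11·3 ≡ 1 (mod 4), take x = 4 + 11·((3−4)·3 mod 4) = 4 + 11·1 = 15.
Check: 15 mod 4 = 3, 15 mod 11 = 4.

15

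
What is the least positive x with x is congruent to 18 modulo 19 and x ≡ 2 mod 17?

189

x ≡ 2 (mod 17) gives x ∈ {2, 19, 36, 53, 70, 87, 104, 121, …}.
The first of these with x mod 19 = 18 is 189.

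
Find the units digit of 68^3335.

2

The units digit of 68^n cycles with period 4: 8, 4, 2, 6, …
3335 mod 4 = 3, so the last digit matches 8^3 = 2.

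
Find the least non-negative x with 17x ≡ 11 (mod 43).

17⁻¹ ≡ 38 (mod 43) because 17·38 = 646 = 15·43 + 1.
So x ≡ 38·11 = 418 ≡ 31 (mod 43).

31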